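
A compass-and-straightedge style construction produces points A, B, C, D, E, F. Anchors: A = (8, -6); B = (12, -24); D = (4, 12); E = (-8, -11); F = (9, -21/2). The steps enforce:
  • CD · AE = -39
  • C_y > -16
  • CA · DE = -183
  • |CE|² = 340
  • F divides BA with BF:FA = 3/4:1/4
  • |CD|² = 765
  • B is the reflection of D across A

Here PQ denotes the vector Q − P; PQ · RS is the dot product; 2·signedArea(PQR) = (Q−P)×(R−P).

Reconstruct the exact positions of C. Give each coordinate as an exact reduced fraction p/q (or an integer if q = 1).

1. C_x = 10  [CA · DE = -183 ∩ CD · AE = -39]
2. C_y = -15  [CA · DE = -183 ∩ CD · AE = -39]
   → C = (10, -15)

C = (10, -15)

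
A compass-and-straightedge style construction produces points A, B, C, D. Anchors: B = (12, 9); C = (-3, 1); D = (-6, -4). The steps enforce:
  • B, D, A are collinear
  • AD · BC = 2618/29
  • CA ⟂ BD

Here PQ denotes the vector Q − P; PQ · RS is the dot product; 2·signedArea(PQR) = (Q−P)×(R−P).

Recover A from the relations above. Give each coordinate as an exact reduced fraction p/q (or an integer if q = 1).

A = (-48/29, -25/29)

1. A_x = -48/29  [B, D, A are collinear ∩ CA ⟂ BD]
2. A_y = -25/29  [B, D, A are collinear ∩ CA ⟂ BD]
   → A = (-48/29, -25/29)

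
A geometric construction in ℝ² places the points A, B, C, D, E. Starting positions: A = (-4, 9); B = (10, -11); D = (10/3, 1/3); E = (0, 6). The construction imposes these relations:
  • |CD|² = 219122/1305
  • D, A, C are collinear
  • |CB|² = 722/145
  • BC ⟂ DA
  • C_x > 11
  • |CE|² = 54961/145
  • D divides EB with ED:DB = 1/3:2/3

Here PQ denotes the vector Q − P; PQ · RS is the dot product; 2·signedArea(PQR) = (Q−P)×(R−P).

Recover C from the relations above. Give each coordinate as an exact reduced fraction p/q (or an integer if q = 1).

1. C_x = 1697/145  [D, A, C are collinear ∩ BC ⟂ DA]
2. C_y = -1386/145  [D, A, C are collinear ∩ BC ⟂ DA]
   → C = (1697/145, -1386/145)

C = (1697/145, -1386/145)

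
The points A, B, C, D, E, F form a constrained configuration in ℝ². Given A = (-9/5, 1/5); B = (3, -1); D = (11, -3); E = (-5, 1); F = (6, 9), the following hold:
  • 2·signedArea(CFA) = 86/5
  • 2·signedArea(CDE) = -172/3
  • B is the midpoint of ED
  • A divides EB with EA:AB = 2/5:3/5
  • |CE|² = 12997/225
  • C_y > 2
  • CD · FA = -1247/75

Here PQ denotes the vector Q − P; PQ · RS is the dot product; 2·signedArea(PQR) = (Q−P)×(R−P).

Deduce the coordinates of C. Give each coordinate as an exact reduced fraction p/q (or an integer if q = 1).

1. C_x = 12/5  [2·signedArea(CFA) = 86/5 ∩ CD · FA = -1247/75]
2. C_y = 41/15  [2·signedArea(CFA) = 86/5 ∩ CD · FA = -1247/75]
   → C = (12/5, 41/15)

C = (12/5, 41/15)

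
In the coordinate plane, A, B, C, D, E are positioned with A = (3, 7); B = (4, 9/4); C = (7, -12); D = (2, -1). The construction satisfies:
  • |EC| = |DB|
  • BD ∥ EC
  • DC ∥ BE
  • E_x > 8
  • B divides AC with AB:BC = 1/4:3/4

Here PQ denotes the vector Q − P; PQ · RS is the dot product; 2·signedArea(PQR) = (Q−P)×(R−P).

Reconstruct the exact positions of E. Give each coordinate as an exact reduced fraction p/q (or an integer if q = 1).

E = (9, -35/4)

1. E_x = 9  [BD ∥ EC ∩ DC ∥ BE]
2. E_y = -35/4  [BD ∥ EC ∩ DC ∥ BE]
   → E = (9, -35/4)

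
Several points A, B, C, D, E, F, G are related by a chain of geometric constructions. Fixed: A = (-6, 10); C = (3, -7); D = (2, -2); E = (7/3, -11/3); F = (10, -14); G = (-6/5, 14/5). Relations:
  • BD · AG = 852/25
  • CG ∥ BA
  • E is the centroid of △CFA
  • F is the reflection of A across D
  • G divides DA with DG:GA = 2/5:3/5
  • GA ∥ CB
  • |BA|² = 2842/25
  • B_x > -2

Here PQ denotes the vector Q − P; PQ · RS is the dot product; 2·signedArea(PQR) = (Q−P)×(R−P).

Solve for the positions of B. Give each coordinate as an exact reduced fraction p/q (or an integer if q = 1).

1. B_x = -9/5  [CG ∥ BA ∩ GA ∥ CB]
2. B_y = 1/5  [CG ∥ BA ∩ GA ∥ CB]
   → B = (-9/5, 1/5)

B = (-9/5, 1/5)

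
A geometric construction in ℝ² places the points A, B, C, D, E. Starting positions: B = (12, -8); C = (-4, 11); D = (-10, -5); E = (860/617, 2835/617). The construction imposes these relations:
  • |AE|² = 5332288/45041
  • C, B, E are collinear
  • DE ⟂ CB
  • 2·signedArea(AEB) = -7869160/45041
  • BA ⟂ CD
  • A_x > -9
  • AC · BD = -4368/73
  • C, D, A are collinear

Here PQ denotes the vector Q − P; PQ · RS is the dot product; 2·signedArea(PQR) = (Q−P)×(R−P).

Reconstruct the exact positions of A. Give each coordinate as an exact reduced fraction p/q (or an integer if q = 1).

A = (-604/73, -29/73)

1. A_x = -604/73  [C, D, A are collinear ∩ BA ⟂ CD]
2. A_y = -29/73  [C, D, A are collinear ∩ BA ⟂ CD]
   → A = (-604/73, -29/73)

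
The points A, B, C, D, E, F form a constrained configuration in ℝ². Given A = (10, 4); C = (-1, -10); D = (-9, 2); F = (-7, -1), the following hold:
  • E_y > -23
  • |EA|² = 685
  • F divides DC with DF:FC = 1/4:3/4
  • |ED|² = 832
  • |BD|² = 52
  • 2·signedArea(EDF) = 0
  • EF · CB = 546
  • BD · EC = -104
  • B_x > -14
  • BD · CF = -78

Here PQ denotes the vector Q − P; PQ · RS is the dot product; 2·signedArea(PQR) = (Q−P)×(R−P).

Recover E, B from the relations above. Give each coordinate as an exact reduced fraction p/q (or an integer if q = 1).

1. B_x = -13  [line 6·x + -9·y + 150 = 0 ∩ |BD|² = 52]
2. B_y = 8  [line 6·x + -9·y + 150 = 0 ∩ |BD|² = 52]
   → B = (-13, 8)
3. E_x = 7  [2·signedArea(EDF) = 0 ∩ BD · EC = -104]
4. E_y = -22  [2·signedArea(EDF) = 0 ∩ BD · EC = -104]
   → E = (7, -22)

B = (-13, 8)
E = (7, -22)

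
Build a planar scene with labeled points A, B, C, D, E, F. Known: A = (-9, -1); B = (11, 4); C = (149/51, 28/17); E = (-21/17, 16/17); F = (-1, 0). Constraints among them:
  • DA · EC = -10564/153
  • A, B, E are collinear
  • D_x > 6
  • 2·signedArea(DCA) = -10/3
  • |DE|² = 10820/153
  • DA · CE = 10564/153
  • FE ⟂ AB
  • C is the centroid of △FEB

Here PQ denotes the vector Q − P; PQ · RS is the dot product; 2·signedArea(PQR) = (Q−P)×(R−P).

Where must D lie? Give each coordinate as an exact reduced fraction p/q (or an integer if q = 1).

1. D_x = 355/51  [DA · EC = -10564/153 ∩ 2·signedArea(DCA) = -10/3]
2. D_y = 48/17  [DA · EC = -10564/153 ∩ 2·signedArea(DCA) = -10/3]
   → D = (355/51, 48/17)

D = (355/51, 48/17)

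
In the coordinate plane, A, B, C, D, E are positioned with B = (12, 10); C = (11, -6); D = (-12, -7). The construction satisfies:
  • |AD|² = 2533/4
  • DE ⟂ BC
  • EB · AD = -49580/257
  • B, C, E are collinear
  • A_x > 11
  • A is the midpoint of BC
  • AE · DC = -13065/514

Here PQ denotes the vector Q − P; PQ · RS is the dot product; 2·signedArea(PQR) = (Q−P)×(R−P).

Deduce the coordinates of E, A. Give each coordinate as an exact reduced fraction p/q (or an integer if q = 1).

A = (23/2, 2)
E = (2788/257, -2166/257)

1. E_x = 2788/257  [B, C, E are collinear ∩ DE ⟂ BC]
2. E_y = -2166/257  [B, C, E are collinear ∩ DE ⟂ BC]
   → E = (2788/257, -2166/257)
3. A_x = 23/2  [A is the midpoint of BC]
4. A_y = 2  [A is the midpoint of BC]
   → A = (23/2, 2)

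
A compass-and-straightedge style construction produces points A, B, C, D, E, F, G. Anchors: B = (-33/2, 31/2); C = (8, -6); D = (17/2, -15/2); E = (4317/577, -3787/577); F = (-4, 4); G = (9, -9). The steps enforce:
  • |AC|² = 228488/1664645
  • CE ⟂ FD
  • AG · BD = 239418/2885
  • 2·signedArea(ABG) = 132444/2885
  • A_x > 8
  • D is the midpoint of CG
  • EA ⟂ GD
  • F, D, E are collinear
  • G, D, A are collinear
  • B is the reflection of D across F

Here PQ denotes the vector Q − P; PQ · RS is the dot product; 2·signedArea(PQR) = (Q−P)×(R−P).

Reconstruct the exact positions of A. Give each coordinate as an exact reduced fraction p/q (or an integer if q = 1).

1. A_x = 23418/2885  [G, D, A are collinear ∩ EA ⟂ GD]
2. A_y = -18324/2885  [G, D, A are collinear ∩ EA ⟂ GD]
   → A = (23418/2885, -18324/2885)

A = (23418/2885, -18324/2885)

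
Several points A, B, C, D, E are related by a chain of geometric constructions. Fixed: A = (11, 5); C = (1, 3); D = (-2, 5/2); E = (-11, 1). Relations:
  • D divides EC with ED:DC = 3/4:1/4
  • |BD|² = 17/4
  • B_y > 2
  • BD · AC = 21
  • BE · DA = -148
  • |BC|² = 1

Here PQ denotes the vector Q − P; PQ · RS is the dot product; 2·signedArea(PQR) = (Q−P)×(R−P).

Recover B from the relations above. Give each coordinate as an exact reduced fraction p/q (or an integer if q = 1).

1. B_x = 0  [BD · AC = 21 ∩ BE · DA = -148]
2. B_y = 3  [BD · AC = 21 ∩ BE · DA = -148]
   → B = (0, 3)

B = (0, 3)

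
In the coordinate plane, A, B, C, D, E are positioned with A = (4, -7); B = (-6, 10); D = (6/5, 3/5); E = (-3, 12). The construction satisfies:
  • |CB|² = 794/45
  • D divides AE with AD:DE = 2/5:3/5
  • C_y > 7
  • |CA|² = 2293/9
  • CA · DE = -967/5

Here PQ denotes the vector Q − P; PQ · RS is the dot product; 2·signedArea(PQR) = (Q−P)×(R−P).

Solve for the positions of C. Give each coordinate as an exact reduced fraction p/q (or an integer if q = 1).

C = (-13/5, 113/15)

1. C_x = -13/5  [line 21/5·x + -57/5·y + 484/5 = 0 ∩ |CB|² = 794/45]
2. C_y = 113/15  [line 21/5·x + -57/5·y + 484/5 = 0 ∩ |CB|² = 794/45]
   → C = (-13/5, 113/15)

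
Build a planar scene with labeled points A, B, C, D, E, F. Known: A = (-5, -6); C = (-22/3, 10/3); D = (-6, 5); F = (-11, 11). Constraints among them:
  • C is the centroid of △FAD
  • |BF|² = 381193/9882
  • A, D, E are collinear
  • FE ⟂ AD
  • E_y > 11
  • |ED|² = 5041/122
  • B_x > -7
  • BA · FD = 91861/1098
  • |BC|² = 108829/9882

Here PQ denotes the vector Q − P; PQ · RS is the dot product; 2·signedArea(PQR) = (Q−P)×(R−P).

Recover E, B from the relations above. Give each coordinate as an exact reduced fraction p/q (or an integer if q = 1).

1. E_x = -803/122  [A, D, E are collinear ∩ FE ⟂ AD]
2. E_y = 1391/122  [A, D, E are collinear ∩ FE ⟂ AD]
   → E = (-803/122, 1391/122)
3. B_x = -7289/1098  [line -5·x + 6·y + -79783/1098 = 0 ∩ |BF|² = 381193/9882]
4. B_y = 7223/1098  [line -5·x + 6·y + -79783/1098 = 0 ∩ |BF|² = 381193/9882]
   → B = (-7289/1098, 7223/1098)

B = (-7289/1098, 7223/1098)
E = (-803/122, 1391/122)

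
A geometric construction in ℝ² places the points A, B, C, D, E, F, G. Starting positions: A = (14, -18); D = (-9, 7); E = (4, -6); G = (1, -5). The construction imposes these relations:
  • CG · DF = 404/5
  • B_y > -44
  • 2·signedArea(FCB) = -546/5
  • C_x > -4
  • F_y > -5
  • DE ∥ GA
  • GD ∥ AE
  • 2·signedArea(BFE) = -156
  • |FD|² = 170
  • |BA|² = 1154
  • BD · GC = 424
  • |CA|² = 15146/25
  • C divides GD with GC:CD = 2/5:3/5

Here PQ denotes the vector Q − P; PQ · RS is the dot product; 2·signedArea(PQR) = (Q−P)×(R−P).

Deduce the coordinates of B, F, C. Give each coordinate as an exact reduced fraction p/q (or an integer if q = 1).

1. C_x = -3  [C divides GD with GC:CD = 2/5:3/5]
2. C_y = -1/5  [C divides GD with GC:CD = 2/5:3/5]
   → C = (-3, -1/5)
3. B_x = 37  [line 4·x + -24/5·y + -1772/5 = 0 ∩ |BA|² = 1154]
4. B_y = -43  [line 4·x + -24/5·y + -1772/5 = 0 ∩ |BA|² = 1154]
   → B = (37, -43)
5. F_x = -2  [2·signedArea(BFE) = -156 ∩ 2·signedArea(FCB) = -546/5]
6. F_y = -4  [2·signedArea(BFE) = -156 ∩ 2·signedArea(FCB) = -546/5]
   → F = (-2, -4)

B = (37, -43)
C = (-3, -1/5)
F = (-2, -4)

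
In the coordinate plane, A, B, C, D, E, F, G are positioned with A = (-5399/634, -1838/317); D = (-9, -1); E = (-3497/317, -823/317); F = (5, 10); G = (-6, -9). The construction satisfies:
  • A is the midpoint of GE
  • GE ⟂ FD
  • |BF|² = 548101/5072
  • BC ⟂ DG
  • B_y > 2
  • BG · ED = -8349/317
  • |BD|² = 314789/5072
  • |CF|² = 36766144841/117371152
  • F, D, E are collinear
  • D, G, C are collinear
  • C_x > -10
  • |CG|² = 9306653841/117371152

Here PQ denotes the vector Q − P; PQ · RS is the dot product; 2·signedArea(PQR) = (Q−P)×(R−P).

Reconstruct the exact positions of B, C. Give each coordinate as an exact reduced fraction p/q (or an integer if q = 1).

1. C_x = -844797/92564  [line 8·x + 3·y + 75 = 0 ∩ |CF|² = 36766144841/117371152]
2. C_y = -15327/23141  [line 8·x + 3·y + 75 = 0 ∩ |CF|² = 36766144841/117371152]
   → C = (-844797/92564, -15327/23141)
3. B_x = -2229/1268  [BG · ED = -8349/317 ∩ BC ⟂ DG]
4. B_y = 666/317  [BG · ED = -8349/317 ∩ BC ⟂ DG]
   → B = (-2229/1268, 666/317)

B = (-2229/1268, 666/317)
C = (-844797/92564, -15327/23141)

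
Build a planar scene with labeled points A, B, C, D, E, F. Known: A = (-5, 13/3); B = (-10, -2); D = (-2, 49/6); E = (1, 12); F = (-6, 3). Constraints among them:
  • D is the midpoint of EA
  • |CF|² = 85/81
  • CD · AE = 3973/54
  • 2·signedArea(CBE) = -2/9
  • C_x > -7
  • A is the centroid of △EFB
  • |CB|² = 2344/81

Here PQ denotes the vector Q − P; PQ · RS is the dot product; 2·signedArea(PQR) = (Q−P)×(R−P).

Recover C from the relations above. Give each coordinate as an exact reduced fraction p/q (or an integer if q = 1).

C = (-20/3, 20/9)

1. C_x = -20/3  [2·signedArea(CBE) = -2/9 ∩ CD · AE = 3973/54]
2. C_y = 20/9  [2·signedArea(CBE) = -2/9 ∩ CD · AE = 3973/54]
   → C = (-20/3, 20/9)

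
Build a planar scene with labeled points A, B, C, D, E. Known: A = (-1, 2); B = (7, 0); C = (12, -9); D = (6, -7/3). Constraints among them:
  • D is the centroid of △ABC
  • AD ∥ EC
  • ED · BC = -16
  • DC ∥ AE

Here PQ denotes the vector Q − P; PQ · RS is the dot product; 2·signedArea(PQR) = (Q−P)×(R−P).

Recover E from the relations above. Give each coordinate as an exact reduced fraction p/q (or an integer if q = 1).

1. E_x = 5  [AD ∥ EC ∩ DC ∥ AE]
2. E_y = -14/3  [AD ∥ EC ∩ DC ∥ AE]
   → E = (5, -14/3)

E = (5, -14/3)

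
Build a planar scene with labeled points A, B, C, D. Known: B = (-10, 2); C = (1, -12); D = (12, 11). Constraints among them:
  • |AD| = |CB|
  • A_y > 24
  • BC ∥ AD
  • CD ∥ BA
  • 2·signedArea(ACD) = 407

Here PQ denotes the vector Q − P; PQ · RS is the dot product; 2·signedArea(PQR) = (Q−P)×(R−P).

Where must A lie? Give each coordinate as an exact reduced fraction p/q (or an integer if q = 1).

A = (1, 25)

1. A_x = 1  [BC ∥ AD ∩ CD ∥ BA]
2. A_y = 25  [BC ∥ AD ∩ CD ∥ BA]
   → A = (1, 25)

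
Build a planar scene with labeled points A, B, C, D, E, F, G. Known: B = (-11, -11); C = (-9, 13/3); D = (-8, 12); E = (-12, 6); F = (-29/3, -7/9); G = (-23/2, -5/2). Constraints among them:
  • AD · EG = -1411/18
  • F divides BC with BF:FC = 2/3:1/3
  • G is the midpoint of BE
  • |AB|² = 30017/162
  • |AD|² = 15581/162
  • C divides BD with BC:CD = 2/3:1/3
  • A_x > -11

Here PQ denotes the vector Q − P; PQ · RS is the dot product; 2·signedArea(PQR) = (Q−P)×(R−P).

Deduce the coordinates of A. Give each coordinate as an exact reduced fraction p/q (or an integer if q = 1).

A = (-65/6, 47/18)

1. A_x = -65/6  [line -1/2·x + 17/2·y + -497/18 = 0 ∩ |AB|² = 30017/162]
2. A_y = 47/18  [line -1/2·x + 17/2·y + -497/18 = 0 ∩ |AB|² = 30017/162]
   → A = (-65/6, 47/18)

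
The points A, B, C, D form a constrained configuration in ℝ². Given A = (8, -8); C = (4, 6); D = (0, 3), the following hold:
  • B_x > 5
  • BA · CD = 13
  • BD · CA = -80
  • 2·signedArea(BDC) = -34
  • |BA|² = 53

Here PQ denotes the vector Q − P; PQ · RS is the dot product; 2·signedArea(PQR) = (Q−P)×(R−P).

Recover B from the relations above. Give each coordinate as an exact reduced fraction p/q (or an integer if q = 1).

1. B_x = 6  [2·signedArea(BDC) = -34 ∩ BA · CD = 13]
2. B_y = -1  [2·signedArea(BDC) = -34 ∩ BA · CD = 13]
   → B = (6, -1)

B = (6, -1)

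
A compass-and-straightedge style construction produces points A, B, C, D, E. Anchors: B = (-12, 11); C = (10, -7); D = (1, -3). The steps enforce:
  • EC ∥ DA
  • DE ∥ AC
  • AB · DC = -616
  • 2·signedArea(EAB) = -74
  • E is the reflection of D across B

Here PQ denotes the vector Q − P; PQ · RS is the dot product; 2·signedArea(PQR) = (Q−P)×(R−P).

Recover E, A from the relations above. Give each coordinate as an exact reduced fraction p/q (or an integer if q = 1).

A = (36, -35)
E = (-25, 25)

1. E_x = -25  [E is the reflection of D across B]
2. E_y = 25  [E is the reflection of D across B]
   → E = (-25, 25)
3. A_x = 36  [DE ∥ AC ∩ EC ∥ DA]
4. A_y = -35  [DE ∥ AC ∩ EC ∥ DA]
   → A = (36, -35)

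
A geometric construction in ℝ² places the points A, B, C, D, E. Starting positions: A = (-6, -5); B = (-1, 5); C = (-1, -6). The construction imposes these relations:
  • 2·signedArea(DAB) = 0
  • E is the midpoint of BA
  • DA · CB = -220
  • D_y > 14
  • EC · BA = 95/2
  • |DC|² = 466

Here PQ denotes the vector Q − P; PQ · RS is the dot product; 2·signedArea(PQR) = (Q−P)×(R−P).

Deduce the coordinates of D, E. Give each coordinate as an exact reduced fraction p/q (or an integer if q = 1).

1. D_x = 4  [2·signedArea(DAB) = 0 ∩ DA · CB = -220]
2. D_y = 15  [2·signedArea(DAB) = 0 ∩ DA · CB = -220]
   → D = (4, 15)
3. E_x = -7/2  [E is the midpoint of BA]
4. E_y = 0  [E is the midpoint of BA]
   → E = (-7/2, 0)

D = (4, 15)
E = (-7/2, 0)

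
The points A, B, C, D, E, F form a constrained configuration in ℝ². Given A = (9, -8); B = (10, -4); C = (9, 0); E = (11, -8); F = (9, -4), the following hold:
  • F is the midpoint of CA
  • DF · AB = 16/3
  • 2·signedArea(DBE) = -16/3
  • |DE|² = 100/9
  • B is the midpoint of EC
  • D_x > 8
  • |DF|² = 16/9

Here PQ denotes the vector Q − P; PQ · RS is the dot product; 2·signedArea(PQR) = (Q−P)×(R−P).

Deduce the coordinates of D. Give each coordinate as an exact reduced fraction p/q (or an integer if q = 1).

1. D_x = 9  [2·signedArea(DBE) = -16/3 ∩ DF · AB = 16/3]
2. D_y = -16/3  [2·signedArea(DBE) = -16/3 ∩ DF · AB = 16/3]
   → D = (9, -16/3)

D = (9, -16/3)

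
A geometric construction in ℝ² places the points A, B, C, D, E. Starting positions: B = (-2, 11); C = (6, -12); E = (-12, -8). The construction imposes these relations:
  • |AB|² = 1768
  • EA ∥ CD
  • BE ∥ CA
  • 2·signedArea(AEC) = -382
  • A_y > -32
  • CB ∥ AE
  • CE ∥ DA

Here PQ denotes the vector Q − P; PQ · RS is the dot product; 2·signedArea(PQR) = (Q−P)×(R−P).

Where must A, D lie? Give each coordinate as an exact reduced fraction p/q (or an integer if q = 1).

1. A_x = -4  [CB ∥ AE ∩ BE ∥ CA]
2. A_y = -31  [CB ∥ AE ∩ BE ∥ CA]
   → A = (-4, -31)
3. D_x = 14  [CE ∥ DA ∩ EA ∥ CD]
4. D_y = -35  [CE ∥ DA ∩ EA ∥ CD]
   → D = (14, -35)

A = (-4, -31)
D = (14, -35)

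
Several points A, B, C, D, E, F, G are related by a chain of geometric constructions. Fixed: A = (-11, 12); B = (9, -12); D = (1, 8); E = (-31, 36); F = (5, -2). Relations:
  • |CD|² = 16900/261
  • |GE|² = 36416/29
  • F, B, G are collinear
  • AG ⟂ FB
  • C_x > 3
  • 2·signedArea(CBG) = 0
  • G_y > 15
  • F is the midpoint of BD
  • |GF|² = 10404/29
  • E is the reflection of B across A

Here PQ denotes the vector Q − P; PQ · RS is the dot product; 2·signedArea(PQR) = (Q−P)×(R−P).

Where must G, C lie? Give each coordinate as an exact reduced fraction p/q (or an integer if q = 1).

C = (347/87, 46/87)
G = (-59/29, 452/29)

1. G_x = -59/29  [F, B, G are collinear ∩ AG ⟂ FB]
2. G_y = 452/29  [F, B, G are collinear ∩ AG ⟂ FB]
   → G = (-59/29, 452/29)
3. C_x = 347/87  [line -800/29·x + -320/29·y + 3360/29 = 0 ∩ |CD|² = 16900/261]
4. C_y = 46/87  [line -800/29·x + -320/29·y + 3360/29 = 0 ∩ |CD|² = 16900/261]
   → C = (347/87, 46/87)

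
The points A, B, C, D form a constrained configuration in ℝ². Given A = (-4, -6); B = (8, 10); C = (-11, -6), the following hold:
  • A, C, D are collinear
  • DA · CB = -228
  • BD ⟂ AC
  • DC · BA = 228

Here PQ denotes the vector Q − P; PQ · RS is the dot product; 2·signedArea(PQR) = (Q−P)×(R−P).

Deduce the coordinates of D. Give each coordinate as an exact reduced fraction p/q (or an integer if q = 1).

1. D_x = 8  [A, C, D are collinear ∩ BD ⟂ AC]
2. D_y = -6  [A, C, D are collinear ∩ BD ⟂ AC]
   → D = (8, -6)

D = (8, -6)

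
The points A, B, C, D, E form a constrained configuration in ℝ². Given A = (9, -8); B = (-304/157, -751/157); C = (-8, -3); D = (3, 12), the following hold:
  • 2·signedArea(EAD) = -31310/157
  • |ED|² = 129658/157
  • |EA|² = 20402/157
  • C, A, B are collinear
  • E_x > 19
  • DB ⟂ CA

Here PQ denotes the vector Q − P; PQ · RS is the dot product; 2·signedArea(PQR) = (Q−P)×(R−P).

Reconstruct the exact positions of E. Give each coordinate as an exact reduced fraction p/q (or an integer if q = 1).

E = (3130/157, -1761/157)

1. E_x = 3130/157  [line -20·x + -6·y + 52034/157 = 0 ∩ |EA|² = 20402/157]
2. E_y = -1761/157  [line -20·x + -6·y + 52034/157 = 0 ∩ |EA|² = 20402/157]
   → E = (3130/157, -1761/157)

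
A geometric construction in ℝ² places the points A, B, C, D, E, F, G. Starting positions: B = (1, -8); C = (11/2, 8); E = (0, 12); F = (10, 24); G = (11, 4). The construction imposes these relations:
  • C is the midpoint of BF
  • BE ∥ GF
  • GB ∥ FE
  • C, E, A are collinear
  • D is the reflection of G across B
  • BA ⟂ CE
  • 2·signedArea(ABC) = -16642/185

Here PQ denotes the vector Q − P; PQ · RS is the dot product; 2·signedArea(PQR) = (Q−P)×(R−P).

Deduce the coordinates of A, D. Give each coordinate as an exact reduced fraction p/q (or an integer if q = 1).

A = (1881/185, 852/185)
D = (-9, -20)

1. A_x = 1881/185  [C, E, A are collinear ∩ BA ⟂ CE]
2. A_y = 852/185  [C, E, A are collinear ∩ BA ⟂ CE]
   → A = (1881/185, 852/185)
3. D_x = -9  [D is the reflection of G across B]
4. D_y = -20  [D is the reflection of G across B]
   → D = (-9, -20)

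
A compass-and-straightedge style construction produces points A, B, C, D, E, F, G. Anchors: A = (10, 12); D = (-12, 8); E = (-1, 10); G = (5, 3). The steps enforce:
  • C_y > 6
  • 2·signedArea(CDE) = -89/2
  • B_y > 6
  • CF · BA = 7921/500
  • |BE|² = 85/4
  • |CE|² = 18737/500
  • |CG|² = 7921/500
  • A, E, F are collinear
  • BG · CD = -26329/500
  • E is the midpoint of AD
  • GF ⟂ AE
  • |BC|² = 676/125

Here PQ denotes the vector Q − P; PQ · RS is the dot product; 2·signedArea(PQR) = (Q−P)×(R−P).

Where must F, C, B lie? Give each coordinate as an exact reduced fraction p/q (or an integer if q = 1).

B = (2, 13/2)
C = (536/125, 1729/250)
F = (447/125, 1354/125)

1. F_x = 447/125  [A, E, F are collinear ∩ GF ⟂ AE]
2. F_y = 1354/125  [A, E, F are collinear ∩ GF ⟂ AE]
   → F = (447/125, 1354/125)
3. C_x = 536/125  [line -2·x + 11·y + -135/2 = 0 ∩ |CE|² = 18737/500]
4. C_y = 1729/250  [line -2·x + 11·y + -135/2 = 0 ∩ |CE|² = 18737/500]
   → C = (536/125, 1729/250)
5. B_x = 2  [CF · BA = 7921/500 ∩ BG · CD = -26329/500]
6. B_y = 13/2  [CF · BA = 7921/500 ∩ BG · CD = -26329/500]
   → B = (2, 13/2)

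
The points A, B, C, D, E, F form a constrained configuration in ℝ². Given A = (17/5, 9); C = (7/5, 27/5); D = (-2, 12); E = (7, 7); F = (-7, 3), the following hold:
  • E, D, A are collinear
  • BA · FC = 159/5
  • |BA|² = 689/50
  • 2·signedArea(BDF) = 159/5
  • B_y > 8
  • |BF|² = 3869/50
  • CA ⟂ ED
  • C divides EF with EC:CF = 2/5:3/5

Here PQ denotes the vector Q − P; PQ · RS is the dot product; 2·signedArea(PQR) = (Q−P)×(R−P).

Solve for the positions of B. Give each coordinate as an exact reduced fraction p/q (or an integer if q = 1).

B = (-3/10, 87/10)

1. B_x = -3/10  [2·signedArea(BDF) = 159/5 ∩ BA · FC = 159/5]
2. B_y = 87/10  [2·signedArea(BDF) = 159/5 ∩ BA · FC = 159/5]
   → B = (-3/10, 87/10)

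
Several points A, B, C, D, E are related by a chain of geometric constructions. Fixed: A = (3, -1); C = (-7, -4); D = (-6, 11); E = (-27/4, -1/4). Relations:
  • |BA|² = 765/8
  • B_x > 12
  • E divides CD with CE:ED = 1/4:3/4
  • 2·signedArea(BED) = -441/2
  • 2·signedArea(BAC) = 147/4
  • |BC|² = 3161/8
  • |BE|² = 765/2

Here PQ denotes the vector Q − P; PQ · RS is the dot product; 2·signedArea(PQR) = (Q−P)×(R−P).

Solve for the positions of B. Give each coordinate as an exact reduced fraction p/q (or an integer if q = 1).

B = (51/4, -7/4)

1. B_x = 51/4  [2·signedArea(BED) = -441/2 ∩ 2·signedArea(BAC) = 147/4]
2. B_y = -7/4  [2·signedArea(BED) = -441/2 ∩ 2·signedArea(BAC) = 147/4]
   → B = (51/4, -7/4)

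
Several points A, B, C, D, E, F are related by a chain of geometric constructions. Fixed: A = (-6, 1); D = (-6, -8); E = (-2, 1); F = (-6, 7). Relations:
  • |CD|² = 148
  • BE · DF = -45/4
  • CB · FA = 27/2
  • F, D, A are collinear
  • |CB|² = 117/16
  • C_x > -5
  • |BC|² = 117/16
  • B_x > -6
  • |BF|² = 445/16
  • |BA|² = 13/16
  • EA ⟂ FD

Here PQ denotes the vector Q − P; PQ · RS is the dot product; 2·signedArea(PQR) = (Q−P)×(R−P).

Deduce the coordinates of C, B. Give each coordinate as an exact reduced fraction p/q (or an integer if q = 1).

1. B_y = 7/4  [BE · DF = -45/4]
2. B_x = -11/2  [|BF|² = 445/16]
   → B = (-11/2, 7/4)
3. C_y = 4  [CB · FA = 27/2]
4. C_x = -4  [|CB|² = 117/16]
   → C = (-4, 4)

B = (-11/2, 7/4)
C = (-4, 4)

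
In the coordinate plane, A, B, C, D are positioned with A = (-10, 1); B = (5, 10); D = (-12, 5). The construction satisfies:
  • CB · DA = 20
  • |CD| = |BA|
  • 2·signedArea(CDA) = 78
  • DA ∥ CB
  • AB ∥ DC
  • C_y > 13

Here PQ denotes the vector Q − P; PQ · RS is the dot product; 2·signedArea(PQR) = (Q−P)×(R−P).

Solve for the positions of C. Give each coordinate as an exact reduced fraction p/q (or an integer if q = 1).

C = (3, 14)

1. C_x = 3  [DA ∥ CB ∩ AB ∥ DC]
2. C_y = 14  [DA ∥ CB ∩ AB ∥ DC]
   → C = (3, 14)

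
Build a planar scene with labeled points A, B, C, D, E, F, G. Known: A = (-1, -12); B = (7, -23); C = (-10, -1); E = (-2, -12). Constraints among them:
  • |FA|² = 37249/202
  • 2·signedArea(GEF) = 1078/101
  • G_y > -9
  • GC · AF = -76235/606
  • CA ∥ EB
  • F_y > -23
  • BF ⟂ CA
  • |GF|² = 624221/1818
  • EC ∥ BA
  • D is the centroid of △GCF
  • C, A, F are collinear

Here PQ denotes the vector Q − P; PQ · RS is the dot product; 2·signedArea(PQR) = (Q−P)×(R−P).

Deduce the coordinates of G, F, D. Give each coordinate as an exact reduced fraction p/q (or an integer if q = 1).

1. F_x = 1535/202  [C, A, F are collinear ∩ BF ⟂ CA]
2. F_y = -4547/202  [C, A, F are collinear ∩ BF ⟂ CA]
   → F = (1535/202, -4547/202)
3. G_x = -13/3  [2·signedArea(GEF) = 1078/101 ∩ GC · AF = -76235/606]
4. G_y = -25/3  [2·signedArea(GEF) = 1078/101 ∩ GC · AF = -76235/606]
   → G = (-13/3, -25/3)
5. D_x = -4081/1818  [D is the centroid of △GCF]
6. D_y = -19297/1818  [D is the centroid of △GCF]
   → D = (-4081/1818, -19297/1818)

D = (-4081/1818, -19297/1818)
F = (1535/202, -4547/202)
G = (-13/3, -25/3)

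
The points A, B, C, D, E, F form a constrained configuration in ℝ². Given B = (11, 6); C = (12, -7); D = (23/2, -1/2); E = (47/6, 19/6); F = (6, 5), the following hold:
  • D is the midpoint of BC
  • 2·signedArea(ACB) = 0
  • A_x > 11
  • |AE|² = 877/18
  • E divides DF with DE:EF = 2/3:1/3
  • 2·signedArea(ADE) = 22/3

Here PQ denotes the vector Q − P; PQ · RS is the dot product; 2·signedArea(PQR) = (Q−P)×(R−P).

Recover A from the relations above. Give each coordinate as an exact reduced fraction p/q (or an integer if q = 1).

A = (35/3, -8/3)

1. A_x = 35/3  [2·signedArea(ACB) = 0 ∩ 2·signedArea(ADE) = 22/3]
2. A_y = -8/3  [2·signedArea(ACB) = 0 ∩ 2·signedArea(ADE) = 22/3]
   → A = (35/3, -8/3)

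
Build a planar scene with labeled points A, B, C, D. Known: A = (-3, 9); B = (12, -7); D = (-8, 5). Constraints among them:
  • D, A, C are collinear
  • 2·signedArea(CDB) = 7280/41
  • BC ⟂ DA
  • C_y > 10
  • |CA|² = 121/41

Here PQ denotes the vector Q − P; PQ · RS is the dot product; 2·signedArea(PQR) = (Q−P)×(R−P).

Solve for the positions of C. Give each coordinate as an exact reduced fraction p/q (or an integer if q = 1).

C = (-68/41, 413/41)

1. C_x = -68/41  [D, A, C are collinear ∩ BC ⟂ DA]
2. C_y = 413/41  [D, A, C are collinear ∩ BC ⟂ DA]
   → C = (-68/41, 413/41)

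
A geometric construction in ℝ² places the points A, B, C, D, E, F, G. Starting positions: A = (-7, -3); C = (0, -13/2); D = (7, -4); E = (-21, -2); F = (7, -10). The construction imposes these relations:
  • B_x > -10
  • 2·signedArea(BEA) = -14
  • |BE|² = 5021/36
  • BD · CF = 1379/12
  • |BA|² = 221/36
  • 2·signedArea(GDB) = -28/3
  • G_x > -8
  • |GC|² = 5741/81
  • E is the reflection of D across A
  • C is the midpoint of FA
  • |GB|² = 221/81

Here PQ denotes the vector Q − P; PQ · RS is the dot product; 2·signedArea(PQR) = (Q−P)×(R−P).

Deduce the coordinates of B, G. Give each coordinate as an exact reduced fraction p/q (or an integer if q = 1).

1. B_x = -28/3  [2·signedArea(BEA) = -14 ∩ BD · CF = 1379/12]
2. B_y = -23/6  [2·signedArea(BEA) = -14 ∩ BD · CF = 1379/12]
   → B = (-28/3, -23/6)
3. G_x = -70/9  [line -1/6·x + -49/3·y + -329/6 = 0 ∩ |GB|² = 221/81]
4. G_y = -59/18  [line -1/6·x + -49/3·y + -329/6 = 0 ∩ |GB|² = 221/81]
   → G = (-70/9, -59/18)

B = (-28/3, -23/6)
G = (-70/9, -59/18)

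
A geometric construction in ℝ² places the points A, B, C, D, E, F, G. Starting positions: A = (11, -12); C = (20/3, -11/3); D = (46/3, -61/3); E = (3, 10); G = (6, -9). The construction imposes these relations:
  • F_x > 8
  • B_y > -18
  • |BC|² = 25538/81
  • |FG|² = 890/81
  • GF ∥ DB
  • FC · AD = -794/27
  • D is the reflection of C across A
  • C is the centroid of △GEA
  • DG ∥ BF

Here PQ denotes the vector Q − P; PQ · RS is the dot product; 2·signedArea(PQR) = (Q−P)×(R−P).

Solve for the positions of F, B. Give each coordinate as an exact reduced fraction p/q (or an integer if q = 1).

B = (157/9, -160/9)
F = (73/9, -58/9)

1. F_x = 73/9  [line -13/3·x + 25/3·y + 2399/27 = 0 ∩ |FG|² = 890/81]
2. F_y = -58/9  [line -13/3·x + 25/3·y + 2399/27 = 0 ∩ |FG|² = 890/81]
   → F = (73/9, -58/9)
3. B_x = 157/9  [DG ∥ BF ∩ GF ∥ DB]
4. B_y = -160/9  [DG ∥ BF ∩ GF ∥ DB]
   → B = (157/9, -160/9)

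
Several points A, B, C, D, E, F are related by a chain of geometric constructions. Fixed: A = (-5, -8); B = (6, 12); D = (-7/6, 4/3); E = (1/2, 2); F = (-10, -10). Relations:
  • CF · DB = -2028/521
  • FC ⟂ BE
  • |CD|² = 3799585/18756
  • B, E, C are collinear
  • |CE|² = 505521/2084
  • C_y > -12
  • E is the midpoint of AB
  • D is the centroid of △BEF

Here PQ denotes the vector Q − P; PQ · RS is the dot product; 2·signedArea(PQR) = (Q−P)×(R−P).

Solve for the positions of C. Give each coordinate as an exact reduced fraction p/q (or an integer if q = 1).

1. C_x = -3650/521  [B, E, C are collinear ∩ FC ⟂ BE]
2. C_y = -6068/521  [B, E, C are collinear ∩ FC ⟂ BE]
   → C = (-3650/521, -6068/521)

C = (-3650/521, -6068/521)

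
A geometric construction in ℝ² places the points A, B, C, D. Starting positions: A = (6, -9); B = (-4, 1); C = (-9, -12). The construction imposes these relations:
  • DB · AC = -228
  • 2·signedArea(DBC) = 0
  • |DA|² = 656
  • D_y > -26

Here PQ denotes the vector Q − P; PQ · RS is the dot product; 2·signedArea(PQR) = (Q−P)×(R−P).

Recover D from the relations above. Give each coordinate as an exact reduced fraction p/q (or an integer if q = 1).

D = (-14, -25)

1. D_x = -14  [2·signedArea(DBC) = 0 ∩ DB · AC = -228]
2. D_y = -25  [2·signedArea(DBC) = 0 ∩ DB · AC = -228]
   → D = (-14, -25)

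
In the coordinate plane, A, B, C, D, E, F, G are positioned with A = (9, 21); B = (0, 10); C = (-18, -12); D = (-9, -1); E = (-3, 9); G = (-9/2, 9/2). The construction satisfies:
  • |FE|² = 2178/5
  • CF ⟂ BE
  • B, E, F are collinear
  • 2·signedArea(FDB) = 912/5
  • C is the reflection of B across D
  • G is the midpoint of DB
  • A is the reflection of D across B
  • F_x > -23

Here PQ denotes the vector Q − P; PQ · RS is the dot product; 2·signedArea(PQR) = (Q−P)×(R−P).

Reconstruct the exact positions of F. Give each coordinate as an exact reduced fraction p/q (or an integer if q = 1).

1. F_x = -114/5  [B, E, F are collinear ∩ CF ⟂ BE]
2. F_y = 12/5  [B, E, F are collinear ∩ CF ⟂ BE]
   → F = (-114/5, 12/5)

F = (-114/5, 12/5)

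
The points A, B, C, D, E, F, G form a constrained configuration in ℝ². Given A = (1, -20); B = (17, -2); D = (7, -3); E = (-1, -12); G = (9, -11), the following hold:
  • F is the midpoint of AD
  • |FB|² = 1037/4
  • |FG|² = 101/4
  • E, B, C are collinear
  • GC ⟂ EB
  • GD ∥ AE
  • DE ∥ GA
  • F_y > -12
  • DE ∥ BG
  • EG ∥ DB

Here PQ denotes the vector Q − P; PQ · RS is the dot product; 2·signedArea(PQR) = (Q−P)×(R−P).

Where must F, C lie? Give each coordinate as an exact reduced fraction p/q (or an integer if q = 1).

C = (749/106, -797/106)
F = (4, -23/2)

1. F_x = 4  [F is the midpoint of AD]
2. F_y = -23/2  [F is the midpoint of AD]
   → F = (4, -23/2)
3. C_x = 749/106  [E, B, C are collinear ∩ GC ⟂ EB]
4. C_y = -797/106  [E, B, C are collinear ∩ GC ⟂ EB]
   → C = (749/106, -797/106)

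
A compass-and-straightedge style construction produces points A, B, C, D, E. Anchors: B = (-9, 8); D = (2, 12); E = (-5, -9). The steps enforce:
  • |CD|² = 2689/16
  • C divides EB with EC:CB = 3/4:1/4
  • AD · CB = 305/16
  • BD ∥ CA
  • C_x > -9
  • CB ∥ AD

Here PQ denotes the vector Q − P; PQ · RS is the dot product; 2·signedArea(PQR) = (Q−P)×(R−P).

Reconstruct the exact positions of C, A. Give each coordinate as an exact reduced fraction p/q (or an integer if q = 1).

A = (3, 31/4)
C = (-8, 15/4)

1. C_x = -8  [C divides EB with EC:CB = 3/4:1/4]
2. C_y = 15/4  [C divides EB with EC:CB = 3/4:1/4]
   → C = (-8, 15/4)
3. A_x = 3  [CB ∥ AD ∩ BD ∥ CA]
4. A_y = 31/4  [CB ∥ AD ∩ BD ∥ CA]
   → A = (3, 31/4)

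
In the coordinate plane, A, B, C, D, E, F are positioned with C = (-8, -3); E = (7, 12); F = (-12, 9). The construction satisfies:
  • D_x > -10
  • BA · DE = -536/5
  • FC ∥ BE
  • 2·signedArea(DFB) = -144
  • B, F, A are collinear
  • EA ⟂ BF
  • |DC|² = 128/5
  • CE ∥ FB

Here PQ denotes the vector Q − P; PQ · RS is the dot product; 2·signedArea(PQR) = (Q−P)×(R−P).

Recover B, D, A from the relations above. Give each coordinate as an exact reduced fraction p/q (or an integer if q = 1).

1. B_x = 3  [FC ∥ BE ∩ CE ∥ FB]
2. B_y = 24  [FC ∥ BE ∩ CE ∥ FB]
   → B = (3, 24)
3. D_x = -48/5  [line -15·x + 15·y + -171 = 0 ∩ |DC|² = 128/5]
4. D_y = 9/5  [line -15·x + 15·y + -171 = 0 ∩ |DC|² = 128/5]
   → D = (-48/5, 9/5)
5. A_x = -1  [B, F, A are collinear ∩ EA ⟂ BF]
6. A_y = 20  [B, F, A are collinear ∩ EA ⟂ BF]
   → A = (-1, 20)

A = (-1, 20)
B = (3, 24)
D = (-48/5, 9/5)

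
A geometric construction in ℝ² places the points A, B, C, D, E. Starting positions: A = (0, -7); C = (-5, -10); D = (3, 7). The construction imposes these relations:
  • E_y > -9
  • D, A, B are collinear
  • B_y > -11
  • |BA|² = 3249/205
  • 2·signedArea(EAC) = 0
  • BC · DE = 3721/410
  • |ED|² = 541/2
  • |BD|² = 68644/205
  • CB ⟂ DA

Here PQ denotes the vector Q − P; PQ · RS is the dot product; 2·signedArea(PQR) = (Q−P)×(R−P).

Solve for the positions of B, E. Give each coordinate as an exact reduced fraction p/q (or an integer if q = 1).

B = (-171/205, -2233/205)
E = (-5/2, -17/2)

1. B_x = -171/205  [D, A, B are collinear ∩ CB ⟂ DA]
2. B_y = -2233/205  [D, A, B are collinear ∩ CB ⟂ DA]
   → B = (-171/205, -2233/205)
3. E_x = -5/2  [2·signedArea(EAC) = 0 ∩ BC · DE = 3721/410]
4. E_y = -17/2  [2·signedArea(EAC) = 0 ∩ BC · DE = 3721/410]
   → E = (-5/2, -17/2)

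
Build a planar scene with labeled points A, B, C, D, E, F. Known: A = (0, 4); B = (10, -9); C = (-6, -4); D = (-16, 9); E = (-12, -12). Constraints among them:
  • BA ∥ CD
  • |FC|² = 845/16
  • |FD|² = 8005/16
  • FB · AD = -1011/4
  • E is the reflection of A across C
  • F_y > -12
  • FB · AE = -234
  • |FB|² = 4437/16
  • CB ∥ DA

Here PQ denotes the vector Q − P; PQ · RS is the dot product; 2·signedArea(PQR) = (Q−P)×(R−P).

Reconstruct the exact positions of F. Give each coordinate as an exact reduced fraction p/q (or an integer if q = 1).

F = (-13/2, -45/4)

1. F_x = -13/2  [FB · AD = -1011/4 ∩ FB · AE = -234]
2. F_y = -45/4  [FB · AD = -1011/4 ∩ FB · AE = -234]
   → F = (-13/2, -45/4)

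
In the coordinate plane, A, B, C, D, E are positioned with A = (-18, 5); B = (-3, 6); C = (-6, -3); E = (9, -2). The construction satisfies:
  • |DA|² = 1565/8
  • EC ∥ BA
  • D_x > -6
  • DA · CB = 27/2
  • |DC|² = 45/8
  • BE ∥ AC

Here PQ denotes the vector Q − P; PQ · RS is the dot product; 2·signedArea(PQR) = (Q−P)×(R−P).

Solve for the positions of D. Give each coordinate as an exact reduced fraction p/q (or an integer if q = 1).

1. D_x = -21/4  [line -3·x + -9·y + -45/2 = 0 ∩ |DC|² = 45/8]
2. D_y = -3/4  [line -3·x + -9·y + -45/2 = 0 ∩ |DC|² = 45/8]
   → D = (-21/4, -3/4)

D = (-21/4, -3/4)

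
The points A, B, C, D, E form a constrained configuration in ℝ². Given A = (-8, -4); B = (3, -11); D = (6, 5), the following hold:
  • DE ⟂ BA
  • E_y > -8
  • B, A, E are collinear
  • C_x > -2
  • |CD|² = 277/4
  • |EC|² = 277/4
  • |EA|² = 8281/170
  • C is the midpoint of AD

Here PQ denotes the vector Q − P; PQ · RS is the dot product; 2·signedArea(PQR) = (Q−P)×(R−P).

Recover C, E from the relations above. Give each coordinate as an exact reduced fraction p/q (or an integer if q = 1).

C = (-1, 1/2)
E = (-359/170, -1317/170)

1. C_x = -1  [C is the midpoint of AD]
2. C_y = 1/2  [C is the midpoint of AD]
   → C = (-1, 1/2)
3. E_x = -359/170  [B, A, E are collinear ∩ DE ⟂ BA]
4. E_y = -1317/170  [B, A, E are collinear ∩ DE ⟂ BA]
   → E = (-359/170, -1317/170)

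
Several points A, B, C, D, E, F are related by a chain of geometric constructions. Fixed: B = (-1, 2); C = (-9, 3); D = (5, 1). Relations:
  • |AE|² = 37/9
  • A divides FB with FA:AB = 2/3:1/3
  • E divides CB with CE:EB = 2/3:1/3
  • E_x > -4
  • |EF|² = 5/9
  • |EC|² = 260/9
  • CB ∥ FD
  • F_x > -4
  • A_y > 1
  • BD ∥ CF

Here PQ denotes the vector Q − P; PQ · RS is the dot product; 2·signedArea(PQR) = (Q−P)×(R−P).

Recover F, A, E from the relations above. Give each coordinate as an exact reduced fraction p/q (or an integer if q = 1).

A = (-5/3, 2)
E = (-11/3, 7/3)
F = (-3, 2)

1. F_x = -3  [CB ∥ FD ∩ BD ∥ CF]
2. F_y = 2  [CB ∥ FD ∩ BD ∥ CF]
   → F = (-3, 2)
3. A_x = -5/3  [A divides FB with FA:AB = 2/3:1/3]
4. A_y = 2  [A divides FB with FA:AB = 2/3:1/3]
   → A = (-5/3, 2)
5. E_x = -11/3  [E divides CB with CE:EB = 2/3:1/3]
6. E_y = 7/3  [E divides CB with CE:EB = 2/3:1/3]
   → E = (-11/3, 7/3)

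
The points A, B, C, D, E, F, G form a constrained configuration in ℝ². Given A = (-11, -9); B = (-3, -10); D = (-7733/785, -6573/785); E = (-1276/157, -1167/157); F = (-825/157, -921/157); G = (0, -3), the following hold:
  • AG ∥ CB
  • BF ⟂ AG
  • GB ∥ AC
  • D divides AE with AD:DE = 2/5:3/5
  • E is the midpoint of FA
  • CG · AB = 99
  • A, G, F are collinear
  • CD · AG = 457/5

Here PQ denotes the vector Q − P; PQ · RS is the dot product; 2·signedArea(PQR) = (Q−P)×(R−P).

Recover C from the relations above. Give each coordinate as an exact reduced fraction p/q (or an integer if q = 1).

C = (-14, -16)

1. C_x = -14  [AG ∥ CB ∩ GB ∥ AC]
2. C_y = -16  [AG ∥ CB ∩ GB ∥ AC]
   → C = (-14, -16)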